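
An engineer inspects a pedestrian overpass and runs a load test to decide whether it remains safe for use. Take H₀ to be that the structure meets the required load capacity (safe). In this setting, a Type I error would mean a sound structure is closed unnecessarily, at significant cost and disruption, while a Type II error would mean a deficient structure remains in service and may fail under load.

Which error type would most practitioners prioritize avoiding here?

The Type II consequence (a deficient structure remains in service and may fail under load) is more severe than the Type I consequence (a sound structure is closed unnecessarily, at significant cost and disruption).

Type II error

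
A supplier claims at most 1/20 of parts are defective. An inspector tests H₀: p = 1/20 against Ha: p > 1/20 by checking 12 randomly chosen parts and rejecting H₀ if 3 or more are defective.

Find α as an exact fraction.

16030320228069/819200000000000

Under H₀, Y ~ Binomial(12, 1/20); the Type I error rate is P(Y ≥ 3).
Computing the lower-tail complement: 1 − 803169679771931/819200000000000 = 16030320228069/819200000000000.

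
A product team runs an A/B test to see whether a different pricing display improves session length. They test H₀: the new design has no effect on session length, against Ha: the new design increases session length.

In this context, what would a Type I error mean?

A Type I error would mean concluding that the new design increases session length when in fact the new design has no effect on session length.

A Type I error is rejecting H₀ when H₀ is true.
Here that means shipping the new feature to all users when actually the new design has no effect on session length.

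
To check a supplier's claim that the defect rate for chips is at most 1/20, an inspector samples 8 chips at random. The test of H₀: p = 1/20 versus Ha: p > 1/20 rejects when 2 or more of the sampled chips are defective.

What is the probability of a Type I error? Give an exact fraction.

The significance level is the probability, assuming p = 1/20, of seeing 2 or more defectives in 8 draws.
Via the complement, α = 1 − Σ_{j=0}^{1} C(8,j)(1/20)^j(19/20)^{8-j} = 1465463047/25600000000.

1465463047/25600000000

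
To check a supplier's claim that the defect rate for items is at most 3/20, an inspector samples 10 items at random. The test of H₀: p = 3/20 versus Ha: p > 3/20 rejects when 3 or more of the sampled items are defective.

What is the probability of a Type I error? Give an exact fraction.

α = P(reject H₀ | H₀ true) = P(S ≥ 3 | p = 3/20), S ~ Binomial(10, 3/20).
Via the complement, α = 1 − Σ_{j=0}^{2} C(10,j)(3/20)^j(17/20)^{10-j} = 460297010259/2560000000000.

460297010259/2560000000000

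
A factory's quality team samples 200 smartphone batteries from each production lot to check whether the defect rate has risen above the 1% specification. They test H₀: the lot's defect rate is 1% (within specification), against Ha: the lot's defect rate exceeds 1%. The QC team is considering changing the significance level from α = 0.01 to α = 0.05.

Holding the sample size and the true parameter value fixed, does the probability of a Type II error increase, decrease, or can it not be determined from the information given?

It decreases.

Relaxing α lowers the evidence threshold; under Ha, outcomes that previously fell short now trigger rejection.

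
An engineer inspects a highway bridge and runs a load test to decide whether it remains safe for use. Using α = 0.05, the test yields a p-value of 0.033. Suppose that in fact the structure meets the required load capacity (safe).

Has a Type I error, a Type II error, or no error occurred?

The conventional null hypothesis is that the structure meets the required load capacity (safe).
Since p = 0.033 < α = 0.05, H₀ is rejected.
H₀ is true (actually the structure meets the required load capacity (safe)).
Rejecting a true H₀ is a Type I error.

Type I error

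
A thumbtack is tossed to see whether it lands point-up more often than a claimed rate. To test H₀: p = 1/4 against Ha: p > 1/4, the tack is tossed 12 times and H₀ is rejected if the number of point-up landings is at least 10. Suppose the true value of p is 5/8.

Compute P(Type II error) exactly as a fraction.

60916742361/68719476736

Under the alternative p = 5/8, S ~ Binomial(12, 5/8); β is the probability the test does not reject, P(S < 10).
Summing C(12,j)·(5/8)^j·(3/8)^{12-j} for j = 0..9 gives 60916742361/68719476736.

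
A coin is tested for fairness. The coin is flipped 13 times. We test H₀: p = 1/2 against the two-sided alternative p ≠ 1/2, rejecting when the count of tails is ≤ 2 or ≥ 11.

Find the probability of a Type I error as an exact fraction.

Under H₀, Y ~ Binomial(13, 1/2); α is the probability of landing in either tail, P(Y ≤ 2) + P(Y ≥ 11).
The two tails are symmetric, so α = 2·(1 + 13 + 78)/2^13 = 184/8192 = 23/1024.

23/1024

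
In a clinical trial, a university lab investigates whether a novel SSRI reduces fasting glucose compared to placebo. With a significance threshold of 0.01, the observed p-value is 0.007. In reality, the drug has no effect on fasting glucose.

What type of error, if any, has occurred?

The conventional null hypothesis is that the drug has no effect on fasting glucose.
Since p = 0.007 < α = 0.01, H₀ is rejected.
H₀ is true (actually the drug has no effect on fasting glucose).
Rejecting a true H₀ is a Type I error.

Type I error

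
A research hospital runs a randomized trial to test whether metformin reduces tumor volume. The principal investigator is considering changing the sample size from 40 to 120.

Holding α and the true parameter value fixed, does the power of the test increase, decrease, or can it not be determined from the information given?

It increases.

A larger sample reduces the standard error, pulling the sampling distribution under Ha further from the non-rejection region.
Since power = 1 − β and β decreases, power increases.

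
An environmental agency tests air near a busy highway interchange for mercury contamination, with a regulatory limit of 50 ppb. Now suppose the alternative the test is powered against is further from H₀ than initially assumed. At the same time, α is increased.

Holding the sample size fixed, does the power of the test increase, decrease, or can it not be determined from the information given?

A bigger departure from H₀ is easier for the test to detect, so it fails to reject less often. With a larger α the critical value moves toward the center, so more of the Ha sampling distribution lies in the rejection region. Both changes push β in the same direction.
Since power = 1 − β and β decreases, power increases.

It increases.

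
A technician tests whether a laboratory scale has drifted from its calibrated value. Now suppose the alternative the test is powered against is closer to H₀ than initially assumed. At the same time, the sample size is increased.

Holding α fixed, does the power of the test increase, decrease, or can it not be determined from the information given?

Cannot be determined from the information given.

The first change alone would make β increase; the second alone would make β decrease. Which effect dominates depends on the magnitudes, which are not given.
Since power = 1 − β, the effect on power is likewise indeterminate.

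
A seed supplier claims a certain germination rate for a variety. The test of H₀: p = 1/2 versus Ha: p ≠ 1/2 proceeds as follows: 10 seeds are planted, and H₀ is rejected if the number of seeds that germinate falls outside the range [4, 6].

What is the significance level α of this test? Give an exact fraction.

11/32

The significance level is the null-hypothesis probability of the rejection region {≤3} ∪ {≥7}.
The two tails are symmetric, so α = 2·(1 + 10 + 45 + 120)/2^10 = 352/1024 = 11/32.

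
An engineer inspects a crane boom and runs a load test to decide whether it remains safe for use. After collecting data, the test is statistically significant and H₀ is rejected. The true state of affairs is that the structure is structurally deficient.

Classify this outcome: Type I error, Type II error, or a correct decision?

No error (correct decision).

The conventional null hypothesis here is that the structure meets the required load capacity (safe).
The test rejected a false H₀ — the decision matches the true state.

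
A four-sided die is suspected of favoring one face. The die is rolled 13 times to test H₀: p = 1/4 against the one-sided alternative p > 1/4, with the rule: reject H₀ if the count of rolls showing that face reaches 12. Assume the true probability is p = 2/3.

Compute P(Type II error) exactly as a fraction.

510961/531441

A Type II error is failing to reject when Ha holds: with p = 2/3, β = P(Y ≤ 11).
Equivalently, β = 1 − P(Y ≥ 12) = 510961/531441.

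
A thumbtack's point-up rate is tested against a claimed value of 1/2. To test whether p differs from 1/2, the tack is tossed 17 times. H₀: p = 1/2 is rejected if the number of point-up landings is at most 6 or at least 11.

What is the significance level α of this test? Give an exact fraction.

10889/32768

α = P(X ≤ 6 or X ≥ 11 | p = 1/2), X ~ Binomial(17, 1/2).
The two tails are symmetric, so α = 2·(1 + 17 + 136 + 680 + 2380 + 6188 + 12376)/2^17 = 43556/131072 = 10889/32768.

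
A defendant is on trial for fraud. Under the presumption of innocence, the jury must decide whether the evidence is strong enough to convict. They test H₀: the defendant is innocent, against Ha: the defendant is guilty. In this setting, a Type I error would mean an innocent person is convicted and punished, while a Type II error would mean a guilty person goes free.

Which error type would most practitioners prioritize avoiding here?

The Type I consequence (an innocent person is convicted and punished) is more severe than the Type II consequence (a guilty person goes free).

Type I error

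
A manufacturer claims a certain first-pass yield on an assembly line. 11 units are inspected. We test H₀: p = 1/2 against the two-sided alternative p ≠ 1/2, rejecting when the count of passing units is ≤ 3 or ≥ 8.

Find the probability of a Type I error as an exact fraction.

Under H₀, X ~ Binomial(11, 1/2); α is the probability of landing in either tail, P(X ≤ 3) + P(X ≥ 8).
Each tail has probability (1 + 11 + 55 + 165)/2048; doubling gives α = 464/2048 = 29/128.

29/128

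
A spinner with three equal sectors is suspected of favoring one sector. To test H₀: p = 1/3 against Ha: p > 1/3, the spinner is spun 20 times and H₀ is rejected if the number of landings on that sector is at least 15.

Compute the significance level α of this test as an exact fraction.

The Type I error probability is α = P(S ≥ 15) computed under H₀, where S ~ Binomial(20, 1/3).
P(S ≥ 15) = Σ_{j=15}^{20} C(20,j)·(1/3)^j·(2/3)^{20-j} = 64841/387420489.

64841/387420489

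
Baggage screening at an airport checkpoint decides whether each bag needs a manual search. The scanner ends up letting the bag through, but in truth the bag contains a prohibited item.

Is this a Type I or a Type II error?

The null hypothesis here is that the bag contains no prohibited items.
'Letting the bag through' corresponds to failing to reject H₀.
H₀ was not rejected but H₀ is false — a Type II error (false negative).

Type II error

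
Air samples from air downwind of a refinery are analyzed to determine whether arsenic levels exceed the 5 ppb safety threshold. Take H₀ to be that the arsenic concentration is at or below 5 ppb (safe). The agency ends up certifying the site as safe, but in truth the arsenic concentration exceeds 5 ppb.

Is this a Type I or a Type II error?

Type II error

'Certifying the site as safe' corresponds to failing to reject H₀.
H₀ was not rejected but H₀ is false — a Type II error (false negative).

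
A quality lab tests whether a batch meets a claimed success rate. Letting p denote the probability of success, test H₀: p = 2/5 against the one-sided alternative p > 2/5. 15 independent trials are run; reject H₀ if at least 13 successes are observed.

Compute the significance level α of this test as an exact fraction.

8511488/30517578125

The Type I error probability is α = P(X ≥ 13) computed under H₀, where X ~ Binomial(15, 2/5).
Adding the binomial terms for j = 13 through 15 with p = 2/5 yields 8511488/30517578125.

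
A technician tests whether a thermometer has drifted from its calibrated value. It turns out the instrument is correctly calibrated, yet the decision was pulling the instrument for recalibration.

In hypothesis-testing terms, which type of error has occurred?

The null hypothesis here is that the instrument is correctly calibrated.
'Pulling the instrument for recalibration' corresponds to rejecting H₀.
H₀ was rejected but H₀ is true — a Type I error (false positive).

Type I error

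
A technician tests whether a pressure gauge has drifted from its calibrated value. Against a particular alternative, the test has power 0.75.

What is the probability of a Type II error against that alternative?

Power = 1 − β, so β = 1 − 0.75 = 0.25.

0.25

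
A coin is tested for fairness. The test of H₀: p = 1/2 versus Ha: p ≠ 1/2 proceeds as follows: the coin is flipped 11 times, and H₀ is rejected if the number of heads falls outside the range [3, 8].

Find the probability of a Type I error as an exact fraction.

α = P(S ≤ 2 or S ≥ 9 | p = 1/2), S ~ Binomial(11, 1/2).
By symmetry, α = 2·P(S ≤ 2) = 2·(1 + 11 + 55)/2048 = 134/2048 = 67/1024.

67/1024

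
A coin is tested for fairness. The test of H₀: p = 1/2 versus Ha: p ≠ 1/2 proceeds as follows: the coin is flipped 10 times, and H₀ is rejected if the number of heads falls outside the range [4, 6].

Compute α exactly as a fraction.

α = P(S ≤ 3 or S ≥ 7 | p = 1/2), S ~ Binomial(10, 1/2).
The two tails are symmetric, so α = 2·(1 + 10 + 45 + 120)/2^10 = 352/1024 = 11/32.

11/32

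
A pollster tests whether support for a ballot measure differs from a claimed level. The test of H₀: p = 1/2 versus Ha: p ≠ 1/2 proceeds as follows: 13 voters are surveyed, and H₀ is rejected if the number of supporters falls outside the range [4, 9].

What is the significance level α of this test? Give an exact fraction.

α = P(K ≤ 3 or K ≥ 10 | p = 1/2), K ~ Binomial(13, 1/2).
Each tail has probability (1 + 13 + 78 + 286)/8192; doubling gives α = 756/8192 = 189/2048.

189/2048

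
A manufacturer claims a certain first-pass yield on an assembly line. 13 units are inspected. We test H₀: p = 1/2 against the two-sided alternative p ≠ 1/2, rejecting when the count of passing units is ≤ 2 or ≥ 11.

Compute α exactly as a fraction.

The significance level is the null-hypothesis probability of the rejection region {≤2} ∪ {≥11}.
The two tails are symmetric, so α = 2·(1 + 13 + 78)/2^13 = 184/8192 = 23/1024.

23/1024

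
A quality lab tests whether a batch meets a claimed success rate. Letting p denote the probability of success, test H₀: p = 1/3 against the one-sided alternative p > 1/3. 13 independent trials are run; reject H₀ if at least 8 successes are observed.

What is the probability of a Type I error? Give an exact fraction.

α = P(reject H₀ | H₀ true) = P(X ≥ 8 | p = 1/3), with X ~ Binomial(13, 1/3).
Adding the binomial terms for j = 8 through 13 with p = 1/3 yields 6139/177147.

6139/177147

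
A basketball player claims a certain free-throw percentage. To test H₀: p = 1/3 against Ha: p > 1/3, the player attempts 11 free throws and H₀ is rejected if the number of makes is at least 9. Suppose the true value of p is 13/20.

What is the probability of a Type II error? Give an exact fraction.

Under the alternative p = 13/20, K ~ Binomial(11, 13/20); β is the probability the test does not reject, P(K < 9).
Equivalently, β = 1 − P(K ≥ 9) = 32762721984671/40960000000000.

32762721984671/40960000000000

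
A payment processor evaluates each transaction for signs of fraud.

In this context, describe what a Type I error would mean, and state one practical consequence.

A Type I error would mean concluding that the transaction is fraudulent when in fact the transaction is legitimate. Consequence: a legitimate purchase is declined and the customer's card is frozen.

With the conventional null hypothesis that the transaction is legitimate:
A Type I error is rejecting H₀ when H₀ is true.
Here that means blocking the transaction and freezing the card when actually the transaction is legitimate.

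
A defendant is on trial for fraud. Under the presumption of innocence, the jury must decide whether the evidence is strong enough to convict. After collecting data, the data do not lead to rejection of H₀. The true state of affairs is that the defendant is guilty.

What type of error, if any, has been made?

The conventional null hypothesis here is that the defendant is innocent.
H₀ was not rejected, but H₀ is actually false.
Failing to reject a false null hypothesis is a Type II error (false negative).

Type II error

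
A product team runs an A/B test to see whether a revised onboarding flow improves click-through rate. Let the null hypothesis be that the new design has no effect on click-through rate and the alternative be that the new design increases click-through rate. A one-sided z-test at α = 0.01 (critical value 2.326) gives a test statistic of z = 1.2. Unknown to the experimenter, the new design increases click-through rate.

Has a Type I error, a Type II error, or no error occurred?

Since z = 1.2 ≤ z* = 2.326, H₀ is not rejected.
H₀ is false (actually the new design increases click-through rate).
Failing to reject a false H₀ is a Type II error.

Type II error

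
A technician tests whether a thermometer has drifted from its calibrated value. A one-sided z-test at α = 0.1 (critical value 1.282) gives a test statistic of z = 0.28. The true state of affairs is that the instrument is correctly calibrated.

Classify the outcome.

No error (correct decision).

The conventional null hypothesis is that the instrument is correctly calibrated.
Since z = 0.28 ≤ z* = 1.282, H₀ is not rejected.
H₀ is true (actually the instrument is correctly calibrated).
The decision matches the true state — no error.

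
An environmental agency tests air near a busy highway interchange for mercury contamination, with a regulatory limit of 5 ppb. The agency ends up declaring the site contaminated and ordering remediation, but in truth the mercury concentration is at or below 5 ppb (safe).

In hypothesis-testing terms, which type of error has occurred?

The null hypothesis here is that the mercury concentration is at or below 5 ppb (safe).
'Declaring the site contaminated and ordering remediation' corresponds to rejecting H₀.
H₀ was rejected but H₀ is true — a Type I error (false positive).

Type I error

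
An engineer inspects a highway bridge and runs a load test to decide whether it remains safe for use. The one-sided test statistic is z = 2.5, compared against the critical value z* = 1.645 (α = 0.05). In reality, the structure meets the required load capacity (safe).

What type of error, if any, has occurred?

The conventional null hypothesis is that the structure meets the required load capacity (safe).
Since z = 2.5 > z* = 1.645, H₀ is rejected.
H₀ is true (actually the structure meets the required load capacity (safe)).
Rejecting a true H₀ is a Type I error.

Type I error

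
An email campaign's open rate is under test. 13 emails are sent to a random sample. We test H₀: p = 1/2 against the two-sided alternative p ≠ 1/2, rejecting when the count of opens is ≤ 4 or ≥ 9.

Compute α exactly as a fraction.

1093/4096

Under H₀, Y ~ Binomial(13, 1/2); α is the probability of landing in either tail, P(Y ≤ 4) + P(Y ≥ 9).
The two tails are symmetric, so α = 2·(1 + 13 + 78 + 286 + 715)/2^13 = 2186/8192 = 1093/4096.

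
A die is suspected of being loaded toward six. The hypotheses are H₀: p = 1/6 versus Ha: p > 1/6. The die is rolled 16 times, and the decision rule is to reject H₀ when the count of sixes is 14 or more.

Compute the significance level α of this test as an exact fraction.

Under H₀, S ~ Binomial(16, 1/6), and α = P(S ≥ 14).
Summing C(16,j)(1/6)^j(5/6)^{16−j} for j = 14,…,16 gives 1027/940369969152.

1027/940369969152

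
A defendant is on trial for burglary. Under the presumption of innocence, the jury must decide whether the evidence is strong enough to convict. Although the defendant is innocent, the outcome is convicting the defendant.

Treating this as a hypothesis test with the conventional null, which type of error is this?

The null hypothesis here is that the defendant is innocent.
'Convicting the defendant' corresponds to rejecting H₀.
H₀ was rejected but H₀ is true — a Type I error (false positive).

Type I error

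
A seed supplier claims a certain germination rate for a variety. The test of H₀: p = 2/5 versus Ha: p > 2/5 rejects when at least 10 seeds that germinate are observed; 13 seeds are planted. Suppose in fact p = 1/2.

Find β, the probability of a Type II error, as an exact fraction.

3907/4096

Under the alternative p = 1/2, X ~ Binomial(13, 1/2); β is the probability the test does not reject, P(X < 10).
Equivalently, β = 1 − P(X ≥ 10) = 3907/4096.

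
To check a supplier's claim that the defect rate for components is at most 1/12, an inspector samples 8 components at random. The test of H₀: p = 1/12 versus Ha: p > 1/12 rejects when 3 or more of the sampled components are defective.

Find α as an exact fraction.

3373913/143327232

α = P(reject H₀ | H₀ true) = P(Y ≥ 3 | p = 1/12), Y ~ Binomial(8, 1/12).
Computing the lower-tail complement: 1 − 139953319/143327232 = 3373913/143327232.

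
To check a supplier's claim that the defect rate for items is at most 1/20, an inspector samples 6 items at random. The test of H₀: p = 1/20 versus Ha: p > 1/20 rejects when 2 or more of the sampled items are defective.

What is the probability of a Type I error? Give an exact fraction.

Under H₀, X ~ Binomial(6, 1/20); the Type I error rate is P(X ≥ 2).
α = 1 − P(X ≤ 1) = 1 − 2476099/2560000 = 83901/2560000.

83901/2560000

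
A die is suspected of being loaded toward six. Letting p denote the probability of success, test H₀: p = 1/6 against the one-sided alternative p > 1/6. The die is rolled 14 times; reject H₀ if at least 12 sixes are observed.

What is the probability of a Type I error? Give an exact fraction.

391/13060694016

Under H₀, K ~ Binomial(14, 1/6), and α = P(K ≥ 12).
Summing C(14,j)(1/6)^j(5/6)^{14−j} for j = 12,…,14 gives 391/13060694016.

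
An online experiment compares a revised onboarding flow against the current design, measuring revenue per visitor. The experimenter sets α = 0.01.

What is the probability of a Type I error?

The significance level α is, by definition, the probability of a Type I error — P(reject H₀ | H₀ true).

0.01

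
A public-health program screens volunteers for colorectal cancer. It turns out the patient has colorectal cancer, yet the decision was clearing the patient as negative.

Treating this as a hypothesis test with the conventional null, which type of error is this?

The null hypothesis here is that the patient does not have colorectal cancer.
'Clearing the patient as negative' corresponds to failing to reject H₀.
H₀ was not rejected but H₀ is false — a Type II error (false negative).

Type II error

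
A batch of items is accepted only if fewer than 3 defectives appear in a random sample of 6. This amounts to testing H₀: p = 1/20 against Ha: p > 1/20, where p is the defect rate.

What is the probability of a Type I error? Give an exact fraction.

14271/6400000

Under H₀, Y ~ Binomial(6, 1/20); the Type I error rate is P(Y ≥ 3).
Via the complement, α = 1 − Σ_{j=0}^{2} C(6,j)(1/20)^j(19/20)^{6-j} = 14271/6400000.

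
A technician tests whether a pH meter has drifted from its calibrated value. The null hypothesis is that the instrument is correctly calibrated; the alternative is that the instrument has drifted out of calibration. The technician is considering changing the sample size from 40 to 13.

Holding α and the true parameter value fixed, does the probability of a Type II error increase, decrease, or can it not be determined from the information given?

It increases.

With less data the test statistic is noisier; under Ha, more outcomes land inside the acceptance region.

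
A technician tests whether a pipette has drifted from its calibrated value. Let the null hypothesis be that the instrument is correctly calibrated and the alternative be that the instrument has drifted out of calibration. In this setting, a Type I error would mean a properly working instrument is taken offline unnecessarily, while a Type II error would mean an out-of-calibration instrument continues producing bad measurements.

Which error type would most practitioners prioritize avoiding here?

The Type II consequence (an out-of-calibration instrument continues producing bad measurements) is more severe than the Type I consequence (a properly working instrument is taken offline unnecessarily).

Type II error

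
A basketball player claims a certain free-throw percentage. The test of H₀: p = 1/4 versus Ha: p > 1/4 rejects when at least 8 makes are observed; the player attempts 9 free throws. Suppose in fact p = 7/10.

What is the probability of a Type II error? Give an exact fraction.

401998383/500000000

β = P(fail to reject H₀ | Ha true) = P(S ≤ 7 | p = 7/10), S ~ Binomial(9, 7/10).
Adding the binomial probabilities P(S=0)+…+P(S=7) at p = 7/10 gives 401998383/500000000.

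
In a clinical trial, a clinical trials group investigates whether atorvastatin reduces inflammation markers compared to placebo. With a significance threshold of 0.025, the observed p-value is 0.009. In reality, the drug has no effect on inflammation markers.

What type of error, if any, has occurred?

The conventional null hypothesis is that the drug has no effect on inflammation markers.
Since p = 0.009 < α = 0.025, H₀ is rejected.
H₀ is true (actually the drug has no effect on inflammation markers).
Rejecting a true H₀ is a Type I error.

Type I error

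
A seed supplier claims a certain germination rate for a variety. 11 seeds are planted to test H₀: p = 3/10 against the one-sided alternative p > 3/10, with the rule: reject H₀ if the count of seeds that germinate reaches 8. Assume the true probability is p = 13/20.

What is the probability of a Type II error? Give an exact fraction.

2941183244209/5120000000000

β = P(fail to reject H₀ | Ha true) = P(S ≤ 7 | p = 13/20), S ~ Binomial(11, 13/20).
Equivalently, β = 1 − P(S ≥ 8) = 2941183244209/5120000000000.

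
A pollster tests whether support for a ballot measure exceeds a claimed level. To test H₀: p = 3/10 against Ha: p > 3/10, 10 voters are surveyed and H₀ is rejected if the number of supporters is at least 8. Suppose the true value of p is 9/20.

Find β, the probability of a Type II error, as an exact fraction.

2489876891491/2560000000000

Under the alternative p = 9/20, S ~ Binomial(10, 9/20); β is the probability the test does not reject, P(S < 8).
Adding the binomial probabilities P(S=0)+…+P(S=7) at p = 9/20 gives 2489876891491/2560000000000.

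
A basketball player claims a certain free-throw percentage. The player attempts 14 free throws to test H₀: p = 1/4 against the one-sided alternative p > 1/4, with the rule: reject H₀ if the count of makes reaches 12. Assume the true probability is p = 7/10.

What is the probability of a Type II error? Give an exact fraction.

41958212136219/50000000000000

Under the alternative p = 7/10, Y ~ Binomial(14, 7/10); β is the probability the test does not reject, P(Y < 12).
Adding the binomial probabilities P(Y=0)+…+P(Y=11) at p = 7/10 gives 41958212136219/50000000000000.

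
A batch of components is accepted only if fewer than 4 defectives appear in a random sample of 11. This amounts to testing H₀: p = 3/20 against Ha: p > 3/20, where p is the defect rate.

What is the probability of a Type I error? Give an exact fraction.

Under H₀, K ~ Binomial(11, 3/20); the Type I error rate is P(K ≥ 4).
Via the complement, α = 1 − Σ_{j=0}^{3} C(11,j)(3/20)^j(17/20)^{11-j} = 355557667797/5120000000000.

355557667797/5120000000000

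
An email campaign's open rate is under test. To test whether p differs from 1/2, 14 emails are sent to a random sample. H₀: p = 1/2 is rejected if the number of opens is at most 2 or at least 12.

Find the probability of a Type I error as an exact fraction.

53/4096

The significance level is the null-hypothesis probability of the rejection region {≤2} ∪ {≥12}.
The two tails are symmetric, so α = 2·(1 + 14 + 91)/2^14 = 212/16384 = 53/4096.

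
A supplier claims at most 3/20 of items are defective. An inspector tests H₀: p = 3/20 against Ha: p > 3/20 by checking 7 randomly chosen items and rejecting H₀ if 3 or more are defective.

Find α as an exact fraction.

18883881/256000000

α = P(reject H₀ | H₀ true) = P(S ≥ 3 | p = 3/20), S ~ Binomial(7, 3/20).
Computing the lower-tail complement: 1 − 237116119/256000000 = 18883881/256000000.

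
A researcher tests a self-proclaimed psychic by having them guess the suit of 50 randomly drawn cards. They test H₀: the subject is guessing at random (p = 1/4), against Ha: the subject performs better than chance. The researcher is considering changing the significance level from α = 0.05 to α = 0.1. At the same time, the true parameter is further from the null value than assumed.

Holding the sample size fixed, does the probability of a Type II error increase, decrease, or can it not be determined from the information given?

With a larger α the critical value moves toward the center, so more of the Ha sampling distribution lies in the rejection region. The further the true parameter sits from the null value, the more of the Ha sampling distribution falls in the rejection region. Both changes push β in the same direction.

It decreases.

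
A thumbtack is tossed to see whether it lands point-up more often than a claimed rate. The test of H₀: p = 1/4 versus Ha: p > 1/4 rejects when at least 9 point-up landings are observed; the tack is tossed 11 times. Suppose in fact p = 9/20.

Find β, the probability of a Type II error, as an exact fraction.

β = P(fail to reject H₀ | Ha true) = P(Y ≤ 8 | p = 9/20), Y ~ Binomial(11, 9/20).
Summing C(11,j)·(9/20)^j·(11/20)^{11-j} for j = 0..8 gives 8070737386943/8192000000000.

8070737386943/8192000000000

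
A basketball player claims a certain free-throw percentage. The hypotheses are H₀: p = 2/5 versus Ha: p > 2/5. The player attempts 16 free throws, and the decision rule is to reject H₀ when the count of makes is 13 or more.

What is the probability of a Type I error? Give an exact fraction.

28639232/30517578125

α = P(reject H₀ | H₀ true) = P(K ≥ 13 | p = 2/5), with K ~ Binomial(16, 2/5).
P(K ≥ 13) = Σ_{j=13}^{16} C(16,j)·(2/5)^j·(3/5)^{16-j} = 28639232/30517578125.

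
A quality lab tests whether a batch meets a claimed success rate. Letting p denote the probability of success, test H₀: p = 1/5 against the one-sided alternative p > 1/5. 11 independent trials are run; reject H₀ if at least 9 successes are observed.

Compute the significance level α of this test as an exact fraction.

α = P(reject H₀ | H₀ true) = P(S ≥ 9 | p = 1/5), with S ~ Binomial(11, 1/5).
Adding the binomial terms for j = 9 through 11 with p = 1/5 yields 37/1953125.

37/1953125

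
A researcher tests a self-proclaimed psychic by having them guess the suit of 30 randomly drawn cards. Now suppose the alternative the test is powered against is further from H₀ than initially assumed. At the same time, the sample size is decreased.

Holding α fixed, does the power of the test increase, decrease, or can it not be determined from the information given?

Cannot be determined from the information given.

The first change alone would make β decrease; the second alone would make β increase. Which effect dominates depends on the magnitudes, which are not given.
Since power = 1 − β, the effect on power is likewise indeterminate.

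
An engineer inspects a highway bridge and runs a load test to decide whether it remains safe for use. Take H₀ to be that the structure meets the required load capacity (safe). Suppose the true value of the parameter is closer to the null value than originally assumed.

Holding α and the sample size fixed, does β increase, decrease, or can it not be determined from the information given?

It increases.

A smaller true effect puts the Ha sampling distribution closer to H₀, so more of it falls in the non-rejection region.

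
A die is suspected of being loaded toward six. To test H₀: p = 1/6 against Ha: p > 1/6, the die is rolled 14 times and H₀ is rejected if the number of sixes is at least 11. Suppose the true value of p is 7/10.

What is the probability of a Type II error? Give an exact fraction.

Under the alternative p = 7/10, K ~ Binomial(14, 7/10); β is the probability the test does not reject, P(K < 11).
Summing C(14,j)·(7/10)^j·(3/10)^{14-j} for j = 0..10 gives 32241628521117/50000000000000.

32241628521117/50000000000000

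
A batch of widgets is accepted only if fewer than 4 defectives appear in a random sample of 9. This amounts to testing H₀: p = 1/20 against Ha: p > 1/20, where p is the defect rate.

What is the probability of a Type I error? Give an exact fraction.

82249561/128000000000

The significance level is the probability, assuming p = 1/20, of seeing 4 or more defectives in 9 draws.
Computing the lower-tail complement: 1 − 127917750439/128000000000 = 82249561/128000000000.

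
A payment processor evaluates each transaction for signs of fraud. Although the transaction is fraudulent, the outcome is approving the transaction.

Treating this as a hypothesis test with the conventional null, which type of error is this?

Type II error

The null hypothesis here is that the transaction is legitimate.
'Approving the transaction' corresponds to failing to reject H₀.
H₀ was not rejected but H₀ is false — a Type II error (false negative).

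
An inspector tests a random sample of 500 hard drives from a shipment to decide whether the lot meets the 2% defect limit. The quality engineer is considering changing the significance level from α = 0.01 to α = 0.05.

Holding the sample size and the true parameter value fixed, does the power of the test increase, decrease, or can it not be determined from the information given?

It increases.

Relaxing α lowers the evidence threshold; under Ha, outcomes that previously fell short now trigger rejection.
Since power = 1 − β and β decreases, power increases.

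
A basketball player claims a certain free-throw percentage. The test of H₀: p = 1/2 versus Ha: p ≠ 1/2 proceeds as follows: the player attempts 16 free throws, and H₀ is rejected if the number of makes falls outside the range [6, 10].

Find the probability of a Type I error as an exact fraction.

6885/32768

Under H₀, K ~ Binomial(16, 1/2); α is the probability of landing in either tail, P(K ≤ 5) + P(K ≥ 11).
By symmetry, α = 2·P(K ≤ 5) = 2·(1 + 16 + 120 + 560 + 1820 + 4368)/65536 = 13770/65536 = 6885/32768.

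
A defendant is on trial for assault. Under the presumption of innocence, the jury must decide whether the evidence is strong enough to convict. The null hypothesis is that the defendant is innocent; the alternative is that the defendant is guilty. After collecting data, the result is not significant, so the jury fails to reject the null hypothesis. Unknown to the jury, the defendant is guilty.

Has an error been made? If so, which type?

H₀ was not rejected, but H₀ is actually false.
Failing to reject a false null hypothesis is a Type II error (false negative).

Type II error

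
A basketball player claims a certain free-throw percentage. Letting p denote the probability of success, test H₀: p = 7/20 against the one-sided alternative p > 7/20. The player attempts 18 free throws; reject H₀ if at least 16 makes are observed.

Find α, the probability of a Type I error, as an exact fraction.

114420979951136243/32768000000000000000000

Under H₀, S ~ Binomial(18, 7/20), and α = P(S ≥ 16).
Summing C(18,j)(7/20)^j(13/20)^{18−j} for j = 16,…,18 gives 114420979951136243/32768000000000000000000.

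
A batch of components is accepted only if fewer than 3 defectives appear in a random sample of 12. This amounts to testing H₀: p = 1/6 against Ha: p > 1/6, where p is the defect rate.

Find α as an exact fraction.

The significance level is the probability, assuming p = 1/6, of seeing 3 or more defectives in 12 draws.
α = 1 − P(K ≤ 2) = 1 − 1474609375/2176782336 = 702172961/2176782336.

702172961/2176782336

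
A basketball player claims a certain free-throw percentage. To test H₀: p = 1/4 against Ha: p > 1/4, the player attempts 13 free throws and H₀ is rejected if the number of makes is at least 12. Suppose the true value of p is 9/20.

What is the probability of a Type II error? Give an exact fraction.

10234633838806861/10240000000000000

A Type II error is failing to reject when Ha holds: with p = 9/20, β = P(Y ≤ 11).
Adding the binomial probabilities P(Y=0)+…+P(Y=11) at p = 9/20 gives 10234633838806861/10240000000000000.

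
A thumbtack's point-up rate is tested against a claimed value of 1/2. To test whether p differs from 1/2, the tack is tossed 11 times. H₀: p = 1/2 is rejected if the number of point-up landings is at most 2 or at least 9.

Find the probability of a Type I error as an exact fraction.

67/1024

Under H₀, X ~ Binomial(11, 1/2); α is the probability of landing in either tail, P(X ≤ 2) + P(X ≥ 9).
By symmetry, α = 2·P(X ≤ 2) = 2·(1 + 11 + 55)/2048 = 134/2048 = 67/1024.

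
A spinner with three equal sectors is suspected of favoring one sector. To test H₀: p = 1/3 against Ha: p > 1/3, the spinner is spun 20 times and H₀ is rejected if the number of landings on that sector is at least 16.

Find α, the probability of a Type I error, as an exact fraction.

29147/1162261467

α = P(reject H₀ | H₀ true) = P(S ≥ 16 | p = 1/3), with S ~ Binomial(20, 1/3).
Summing C(20,j)(1/3)^j(2/3)^{20−j} for j = 16,…,20 gives 29147/1162261467.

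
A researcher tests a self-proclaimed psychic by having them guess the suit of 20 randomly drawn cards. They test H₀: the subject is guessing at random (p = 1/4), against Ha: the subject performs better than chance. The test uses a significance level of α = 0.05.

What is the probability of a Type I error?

0.05

The significance level α is, by definition, the probability of a Type I error — P(reject H₀ | H₀ true).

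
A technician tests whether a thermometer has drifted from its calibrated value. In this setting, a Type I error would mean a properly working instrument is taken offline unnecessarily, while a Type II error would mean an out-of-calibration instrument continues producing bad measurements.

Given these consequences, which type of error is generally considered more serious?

The Type II consequence (an out-of-calibration instrument continues producing bad measurements) is more severe than the Type I consequence (a properly working instrument is taken offline unnecessarily).

Type II error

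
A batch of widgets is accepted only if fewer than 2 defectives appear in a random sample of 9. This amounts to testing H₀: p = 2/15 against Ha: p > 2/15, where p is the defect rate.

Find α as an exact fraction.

The significance level is the probability, assuming p = 2/15, of seeing 2 or more defectives in 9 draws.
α = 1 − P(X ≤ 1) = 1 − 25287652351/38443359375 = 13155707024/38443359375.

13155707024/38443359375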